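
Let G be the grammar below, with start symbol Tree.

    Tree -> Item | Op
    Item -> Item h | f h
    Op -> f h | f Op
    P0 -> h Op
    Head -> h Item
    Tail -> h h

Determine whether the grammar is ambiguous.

Ambiguous

Witness: f h

Derivation 1: Tree ⇒ Item ⇒ f h
Derivation 2: Tree ⇒ Op ⇒ f h

Two distinct leftmost derivations for the same string.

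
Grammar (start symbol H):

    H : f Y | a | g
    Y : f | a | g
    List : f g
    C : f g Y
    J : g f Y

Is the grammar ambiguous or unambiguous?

Unambiguous

(List, C, J are unreachable from H, so their rules don't affect L(H).) The reachable rules are right-linear with at most one rule per (nonterminal, next-terminal) pair. Each input token forces the next rule, so parsing is deterministic.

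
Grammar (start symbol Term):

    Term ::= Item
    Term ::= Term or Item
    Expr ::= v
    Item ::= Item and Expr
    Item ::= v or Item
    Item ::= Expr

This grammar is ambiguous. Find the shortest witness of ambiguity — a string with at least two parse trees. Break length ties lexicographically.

length 1: no string has ≥2 trees
length 3: v or v has 2 parse trees

Two derivations of v or v:
  Term ⇒ Item ⇒ v or Item ⇒ v or Expr ⇒ v or v
  Term ⇒ Term or Item ⇒ Item or Item ⇒ Expr or Item ⇒ v or Item ⇒ v or Expr ⇒ v or v

v or v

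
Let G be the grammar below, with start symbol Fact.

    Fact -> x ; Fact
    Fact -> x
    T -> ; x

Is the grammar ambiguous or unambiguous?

(T is unreachable from Fact, so its rules don't affect L(Fact).) The reachable grammar is A → atom sep A | atom. Each atom is followed by either the separator (recurse) or end-of-string (stop) — no choice point.

Unambiguous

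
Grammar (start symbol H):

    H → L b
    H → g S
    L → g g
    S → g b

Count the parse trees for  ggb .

2

Parse trees for ggb:
  [H [L g g] b]
  [H g [S g b]]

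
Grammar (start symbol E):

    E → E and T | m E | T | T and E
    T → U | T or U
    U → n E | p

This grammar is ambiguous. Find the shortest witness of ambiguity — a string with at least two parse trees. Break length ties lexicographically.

length 1: no string has ≥2 trees
length 2: no string has ≥2 trees
length 3: p and p has 2 parse trees

Two derivations of p and p:
  E ⇒ E and T ⇒ T and T ⇒ U and T ⇒ p and T ⇒ p and U ⇒ p and p
  E ⇒ T and E ⇒ U and E ⇒ p and E ⇒ p and T ⇒ p and U ⇒ p and p

p and p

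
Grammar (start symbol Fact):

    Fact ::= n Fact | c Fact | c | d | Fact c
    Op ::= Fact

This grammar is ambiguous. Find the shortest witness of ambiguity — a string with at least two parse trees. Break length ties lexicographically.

length 1: no string has ≥2 trees
length 2: c c has 2 parse trees

Two derivations of c c:
  Fact ⇒ c Fact ⇒ c c
  Fact ⇒ Fact c ⇒ c c

c c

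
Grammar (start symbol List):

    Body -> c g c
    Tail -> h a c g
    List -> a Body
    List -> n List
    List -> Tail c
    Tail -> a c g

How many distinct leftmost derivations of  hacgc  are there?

Parse trees for hacgc:
  [List [Tail h a c g] c]

1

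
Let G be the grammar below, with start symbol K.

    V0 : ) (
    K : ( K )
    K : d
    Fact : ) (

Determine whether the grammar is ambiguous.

(V0, Fact are unreachable from K, so their rules don't affect L(K).) L(K) is { openⁿ atom closeⁿ : n ≥ 0 }. The bracket depth fixes n, and the derivation is forced at every step.

Unambiguous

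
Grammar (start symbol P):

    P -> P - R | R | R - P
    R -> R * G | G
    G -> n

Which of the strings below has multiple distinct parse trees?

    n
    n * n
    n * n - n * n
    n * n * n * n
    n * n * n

n * n - n * n

n: 1 tree
n * n: 1 tree
n * n - n * n: 2 trees
n * n * n * n: 1 tree
n * n * n: 1 tree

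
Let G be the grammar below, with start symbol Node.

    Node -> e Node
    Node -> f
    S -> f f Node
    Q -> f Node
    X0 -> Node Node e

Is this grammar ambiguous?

Unambiguous

(S, X0, Q are unreachable from Node, so their rules don't affect L(Node).) Restricted to the reachable nonterminals, every rule has the form A → t or A → t B, and no two rules for the same A share a first terminal. The grammar encodes a DFA — one run per string.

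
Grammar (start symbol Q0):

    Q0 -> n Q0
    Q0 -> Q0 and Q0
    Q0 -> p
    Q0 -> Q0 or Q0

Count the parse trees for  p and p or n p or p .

7

Parse trees for p and p or n p or p:
  [Q0 [Q0 p] and [Q0 [Q0 p] or [Q0 n [Q0 [Q0 p] or [Q0 p]]]]]
  [Q0 [Q0 p] and [Q0 [Q0 p] or [Q0 [Q0 n [Q0 p]] or [Q0 p]]]]
  [Q0 [Q0 p] and [Q0 [Q0 [Q0 p] or [Q0 n [Q0 p]]] or [Q0 p]]]
  [Q0 [Q0 [Q0 p] and [Q0 p]] or [Q0 n [Q0 [Q0 p] or [Q0 p]]]]
  [Q0 [Q0 [Q0 p] and [Q0 p]] or [Q0 [Q0 n [Q0 p]] or [Q0 p]]]
  [Q0 [Q0 [Q0 p] and [Q0 [Q0 p] or [Q0 n [Q0 p]]]] or [Q0 p]]
  [Q0 [Q0 [Q0 [Q0 p] and [Q0 p]] or [Q0 n [Q0 p]]] or [Q0 p]]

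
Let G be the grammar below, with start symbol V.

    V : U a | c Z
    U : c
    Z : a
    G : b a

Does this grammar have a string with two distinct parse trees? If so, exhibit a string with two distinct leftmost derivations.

Ambiguous

Witness: c a

Derivation 1: V ⇒ U a ⇒ c a
Derivation 2: V ⇒ c Z ⇒ c a

Two distinct leftmost derivations for the same string.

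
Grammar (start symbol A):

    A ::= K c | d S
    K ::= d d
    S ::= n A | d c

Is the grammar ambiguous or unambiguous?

Ambiguous

Witness: d d c

Derivation 1: A ⇒ K c ⇒ d d c
Derivation 2: A ⇒ d S ⇒ d d c

Two distinct leftmost derivations for the same string.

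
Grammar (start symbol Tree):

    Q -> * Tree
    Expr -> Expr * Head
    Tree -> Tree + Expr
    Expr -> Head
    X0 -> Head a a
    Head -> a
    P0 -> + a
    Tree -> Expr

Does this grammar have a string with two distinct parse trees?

(P0, Q, X0 are unreachable from Tree, so their rules don't affect L(Tree).) The grammar is stratified — Tree handles '+' (left-recursive), Expr handles '*', Head atoms. Each operator has a fixed associativity and precedence level, so every string has one parse.

Unambiguous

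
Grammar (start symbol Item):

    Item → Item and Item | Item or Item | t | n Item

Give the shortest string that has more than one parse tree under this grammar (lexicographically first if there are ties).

n t and t

length 1: no string has ≥2 trees
length 2: no string has ≥2 trees
length 3: no string has ≥2 trees
length 4: n t and t has 2 parse trees

Two derivations of n t and t:
  Item ⇒ Item and Item ⇒ n Item and Item ⇒ n t and Item ⇒ n t and t
  Item ⇒ n Item ⇒ n Item and Item ⇒ n t and Item ⇒ n t and t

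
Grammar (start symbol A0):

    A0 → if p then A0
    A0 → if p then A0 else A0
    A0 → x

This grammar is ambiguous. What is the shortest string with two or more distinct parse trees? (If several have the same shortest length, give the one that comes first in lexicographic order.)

if p then if p then x else x

length 1: no string has ≥2 trees
length 4: no string has ≥2 trees
length 6: no string has ≥2 trees
length 7: no string has ≥2 trees
length 9: if p then if p then x else x has 2 parse trees

Two derivations of if p then if p then x else x:
  A0 ⇒ if p then A0 ⇒ if p then if p then A0 else A0 ⇒ if p then if p then x else A0 ⇒ if p then if p then x else x
  A0 ⇒ if p then A0 else A0 ⇒ if p then if p then A0 else A0 ⇒ if p then if p then x else A0 ⇒ if p then if p then x else x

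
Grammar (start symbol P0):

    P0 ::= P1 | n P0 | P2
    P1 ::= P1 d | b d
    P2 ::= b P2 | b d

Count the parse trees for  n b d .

2

Parse trees for n b d:
  [P0 n [P0 [P1 b d]]]
  [P0 n [P0 [P2 b d]]]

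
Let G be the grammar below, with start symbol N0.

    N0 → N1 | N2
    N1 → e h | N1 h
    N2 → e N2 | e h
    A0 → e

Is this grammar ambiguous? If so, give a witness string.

Ambiguous

Witness: e h

Derivation 1: N0 ⇒ N1 ⇒ e h
Derivation 2: N0 ⇒ N2 ⇒ e h

Two distinct leftmost derivations for the same string.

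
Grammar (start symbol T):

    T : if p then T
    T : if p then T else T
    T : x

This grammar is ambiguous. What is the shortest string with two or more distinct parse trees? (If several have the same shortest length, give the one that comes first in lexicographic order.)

length 1: no string has ≥2 trees
length 4: no string has ≥2 trees
length 6: no string has ≥2 trees
length 7: no string has ≥2 trees
length 9: if p then if p then x else x has 2 parse trees

Two derivations of if p then if p then x else x:
  T ⇒ if p then T ⇒ if p then if p then T else T ⇒ if p then if p then x else T ⇒ if p then if p then x else x
  T ⇒ if p then T else T ⇒ if p then if p then T else T ⇒ if p then if p then x else T ⇒ if p then if p then x else x

if p then if p then x else x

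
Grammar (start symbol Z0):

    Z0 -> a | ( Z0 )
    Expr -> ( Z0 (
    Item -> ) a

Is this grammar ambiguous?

Unambiguous

(Expr, Item are unreachable from Z0, so their rules don't affect L(Z0).) L(Z0) is { openⁿ atom closeⁿ : n ≥ 0 }. The bracket depth fixes n, and the derivation is forced at every step.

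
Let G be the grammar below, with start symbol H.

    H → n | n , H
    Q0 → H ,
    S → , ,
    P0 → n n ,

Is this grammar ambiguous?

Unambiguous

(Q0, S, P0 are unreachable from H, so their rules don't affect L(H).) The reachable grammar is A → atom sep A | atom. Each atom is followed by either the separator (recurse) or end-of-string (stop) — no choice point.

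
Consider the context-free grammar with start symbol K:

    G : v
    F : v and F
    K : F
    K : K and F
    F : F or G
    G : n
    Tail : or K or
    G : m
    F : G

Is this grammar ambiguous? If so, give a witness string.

Witness: v and m

Derivation 1: K ⇒ F ⇒ v and F ⇒ v and G ⇒ v and m
Derivation 2: K ⇒ K and F ⇒ F and F ⇒ G and F ⇒ v and F ⇒ v and G ⇒ v and m

Two distinct leftmost derivations for the same string.

Ambiguous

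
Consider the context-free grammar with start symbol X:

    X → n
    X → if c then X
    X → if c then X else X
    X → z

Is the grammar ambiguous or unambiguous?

Witness: if c then if c then n else n

Derivation 1: X ⇒ if c then X ⇒ if c then if c then X else X ⇒ if c then if c then n else X ⇒ if c then if c then n else n
Derivation 2: X ⇒ if c then X else X ⇒ if c then if c then X else X ⇒ if c then if c then n else X ⇒ if c then if c then n else n

Two distinct leftmost derivations for the same string.

Ambiguous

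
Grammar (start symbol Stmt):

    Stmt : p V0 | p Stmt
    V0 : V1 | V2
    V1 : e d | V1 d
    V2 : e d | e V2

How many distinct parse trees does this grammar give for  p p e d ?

Parse trees for p p e d:
  [Stmt p [Stmt p [V0 [V1 e d]]]]
  [Stmt p [Stmt p [V0 [V2 e d]]]]

2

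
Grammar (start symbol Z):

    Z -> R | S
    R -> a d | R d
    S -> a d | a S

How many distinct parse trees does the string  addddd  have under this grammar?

1

Parse trees for addddd:
  [Z [R [R [R [R [R a d] d] d] d] d]]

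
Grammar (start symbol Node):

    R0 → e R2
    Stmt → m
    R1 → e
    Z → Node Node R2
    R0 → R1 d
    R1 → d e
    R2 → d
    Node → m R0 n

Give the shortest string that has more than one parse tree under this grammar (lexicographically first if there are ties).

length 4: m e d n has 2 parse trees

Two derivations of m e d n:
  Node ⇒ m R0 n ⇒ m e R2 n ⇒ m e d n
  Node ⇒ m R0 n ⇒ m R1 d n ⇒ m e d n

m e d n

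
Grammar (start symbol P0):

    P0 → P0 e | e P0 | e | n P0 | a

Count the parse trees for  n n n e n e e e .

Parse trees for n n n e n e e e (showing first 6 of 29):
  [P0 [P0 [P0 n [P0 n [P0 n [P0 e [P0 n [P0 e]]]]]] e] e]
  [P0 [P0 n [P0 [P0 n [P0 n [P0 e [P0 n [P0 e]]]]] e]] e]
  [P0 [P0 n [P0 n [P0 [P0 n [P0 e [P0 n [P0 e]]]] e]]] e]
  [P0 [P0 n [P0 n [P0 n [P0 [P0 e [P0 n [P0 e]]] e]]]] e]
  [P0 [P0 n [P0 n [P0 n [P0 e [P0 [P0 n [P0 e]] e]]]]] e]
  [P0 [P0 n [P0 n [P0 n [P0 e [P0 n [P0 [P0 e] e]]]]]] e]

29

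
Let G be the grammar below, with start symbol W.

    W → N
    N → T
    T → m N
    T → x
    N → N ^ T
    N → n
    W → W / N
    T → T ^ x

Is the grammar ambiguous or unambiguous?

Witness: x ^ x

Derivation 1: W ⇒ N ⇒ T ⇒ T ^ x ⇒ x ^ x
Derivation 2: W ⇒ N ⇒ N ^ T ⇒ T ^ T ⇒ x ^ T ⇒ x ^ x

Two distinct leftmost derivations for the same string.

Ambiguous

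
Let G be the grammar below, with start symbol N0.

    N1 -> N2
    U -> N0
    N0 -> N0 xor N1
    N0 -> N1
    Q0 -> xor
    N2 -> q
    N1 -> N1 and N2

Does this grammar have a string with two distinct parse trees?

Unambiguous

Only N0, N1, N2 are reachable from N0; ignoring the rest: N0 → N0 xor N1 | N1  ;  N1 → N1 and N2 | N2  — a left-associative chain with N2 at the bottom. Each string factors uniquely by precedence.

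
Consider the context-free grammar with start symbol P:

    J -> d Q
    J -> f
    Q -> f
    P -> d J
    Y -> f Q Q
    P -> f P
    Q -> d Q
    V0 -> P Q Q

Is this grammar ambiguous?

Unambiguous

Only P, J, Q are reachable from P; ignoring the rest: The reachable rules are right-linear with at most one rule per (nonterminal, next-terminal) pair. Each input token forces the next rule, so parsing is deterministic.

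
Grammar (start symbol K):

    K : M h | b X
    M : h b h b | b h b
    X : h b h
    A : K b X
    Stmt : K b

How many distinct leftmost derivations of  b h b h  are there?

2

Parse trees for b h b h:
  [K [M b h b] h]
  [K b [X h b h]]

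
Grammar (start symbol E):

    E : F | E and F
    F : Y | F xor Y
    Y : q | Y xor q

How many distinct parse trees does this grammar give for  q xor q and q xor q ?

Parse trees for q xor q and q xor q:
  [E [E [F [Y [Y q] xor q]]] and [F [Y [Y q] xor q]]]
  [E [E [F [Y [Y q] xor q]]] and [F [F [Y q]] xor [Y q]]]
  [E [E [F [F [Y q]] xor [Y q]]] and [F [Y [Y q] xor q]]]
  [E [E [F [F [Y q]] xor [Y q]]] and [F [F [Y q]] xor [Y q]]]

4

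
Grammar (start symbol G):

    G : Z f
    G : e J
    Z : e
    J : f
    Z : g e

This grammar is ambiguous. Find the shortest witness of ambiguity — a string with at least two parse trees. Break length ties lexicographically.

length 2: e f has 2 parse trees

Two derivations of e f:
  G ⇒ Z f ⇒ e f
  G ⇒ e J ⇒ e f

e f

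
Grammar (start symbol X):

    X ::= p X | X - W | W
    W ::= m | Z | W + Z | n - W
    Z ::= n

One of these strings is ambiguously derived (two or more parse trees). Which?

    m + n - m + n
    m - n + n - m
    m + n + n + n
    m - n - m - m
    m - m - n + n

m - n - m - m

m + n - m + n: 1 tree
m - n + n - m: 1 tree
m + n + n + n: 1 tree
m - n - m - m: 2 trees
m - m - n + n: 1 tree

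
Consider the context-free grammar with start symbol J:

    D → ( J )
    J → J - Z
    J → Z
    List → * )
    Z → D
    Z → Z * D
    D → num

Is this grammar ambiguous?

Unambiguous

Only J, Z, D are reachable from J; ignoring the rest: This is a standard precedence ladder (J over Z over D), with each level left-recursive on its own operator ('-' at J, '*' at Z). That structure is LR(1), hence unambiguous.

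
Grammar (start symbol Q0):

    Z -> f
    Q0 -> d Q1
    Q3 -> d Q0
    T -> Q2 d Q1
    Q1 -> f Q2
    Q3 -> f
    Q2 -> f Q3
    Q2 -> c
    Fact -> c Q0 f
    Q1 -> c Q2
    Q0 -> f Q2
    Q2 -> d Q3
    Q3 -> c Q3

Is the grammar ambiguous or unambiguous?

Only Q0, Q1, Q2, Q3 are reachable from Q0; ignoring the rest: Restricted to the reachable nonterminals, every rule has the form A → t or A → t B, and no two rules for the same A share a first terminal. The grammar encodes a DFA — one run per string.

Unambiguous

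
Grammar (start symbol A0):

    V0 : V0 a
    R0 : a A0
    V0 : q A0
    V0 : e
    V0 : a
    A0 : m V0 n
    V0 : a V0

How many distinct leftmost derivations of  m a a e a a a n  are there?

Parse trees for m a a e a a a n (showing first 6 of 10):
  [A0 m [V0 [V0 [V0 [V0 a [V0 a [V0 e]]] a] a] a] n]
  [A0 m [V0 [V0 [V0 a [V0 [V0 a [V0 e]] a]] a] a] n]
  [A0 m [V0 [V0 [V0 a [V0 a [V0 [V0 e] a]]] a] a] n]
  [A0 m [V0 [V0 a [V0 [V0 [V0 a [V0 e]] a] a]] a] n]
  [A0 m [V0 [V0 a [V0 [V0 a [V0 [V0 e] a]] a]] a] n]
  [A0 m [V0 [V0 a [V0 a [V0 [V0 [V0 e] a] a]]] a] n]

10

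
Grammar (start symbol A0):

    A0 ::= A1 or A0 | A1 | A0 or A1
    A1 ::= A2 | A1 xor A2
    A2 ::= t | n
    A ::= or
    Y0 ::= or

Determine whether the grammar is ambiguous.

Ambiguous

Witness: n or n

Derivation 1: A0 ⇒ A1 or A0 ⇒ A2 or A0 ⇒ n or A0 ⇒ n or A1 ⇒ n or A2 ⇒ n or n
Derivation 2: A0 ⇒ A0 or A1 ⇒ A1 or A1 ⇒ A2 or A1 ⇒ n or A1 ⇒ n or A2 ⇒ n or n

Two distinct leftmost derivations for the same string.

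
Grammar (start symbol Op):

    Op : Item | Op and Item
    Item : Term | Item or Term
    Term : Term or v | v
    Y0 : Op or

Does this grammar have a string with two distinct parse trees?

Ambiguous

Witness: v or v

Derivation 1: Op ⇒ Item ⇒ Term ⇒ Term or v ⇒ v or v
Derivation 2: Op ⇒ Item ⇒ Item or Term ⇒ Term or Term ⇒ v or Term ⇒ v or v

Two distinct leftmost derivations for the same string.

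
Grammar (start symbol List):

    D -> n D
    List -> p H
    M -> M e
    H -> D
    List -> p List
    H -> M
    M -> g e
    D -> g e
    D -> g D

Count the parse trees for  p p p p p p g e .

Parse trees for p p p p p p g e:
  [List p [List p [List p [List p [List p [List p [H [D g e]]]]]]]]
  [List p [List p [List p [List p [List p [List p [H [M g e]]]]]]]]

2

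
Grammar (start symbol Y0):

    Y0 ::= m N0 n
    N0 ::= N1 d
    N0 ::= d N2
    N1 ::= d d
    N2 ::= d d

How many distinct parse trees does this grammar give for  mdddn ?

Parse trees for mdddn:
  [Y0 m [N0 [N1 d d] d] n]
  [Y0 m [N0 d [N2 d d]] n]

2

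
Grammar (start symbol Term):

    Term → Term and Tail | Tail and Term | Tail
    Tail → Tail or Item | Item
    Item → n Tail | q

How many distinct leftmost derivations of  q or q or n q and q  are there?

2

Parse trees for q or q or n q and q:
  [Term [Term [Tail [Tail [Tail [Item q]] or [Item q]] or [Item n [Tail [Item q]]]]] and [Tail [Item q]]]
  [Term [Tail [Tail [Tail [Item q]] or [Item q]] or [Item n [Tail [Item q]]]] and [Term [Tail [Item q]]]]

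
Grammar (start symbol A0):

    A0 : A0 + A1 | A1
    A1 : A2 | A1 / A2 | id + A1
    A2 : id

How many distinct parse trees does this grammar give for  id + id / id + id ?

Parse trees for id + id / id + id:
  [A0 [A0 [A0 [A1 [A2 id]]] + [A1 [A1 [A2 id]] / [A2 id]]] + [A1 [A2 id]]]
  [A0 [A0 [A1 [A1 id + [A1 [A2 id]]] / [A2 id]]] + [A1 [A2 id]]]
  [A0 [A0 [A1 id + [A1 [A1 [A2 id]] / [A2 id]]]] + [A1 [A2 id]]]

3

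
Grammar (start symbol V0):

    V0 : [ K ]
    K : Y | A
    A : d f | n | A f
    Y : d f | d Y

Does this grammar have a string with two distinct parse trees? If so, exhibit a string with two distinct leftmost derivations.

Witness: [ d f ]

Derivation 1: V0 ⇒ [ K ] ⇒ [ Y ] ⇒ [ d f ]
Derivation 2: V0 ⇒ [ K ] ⇒ [ A ] ⇒ [ d f ]

Two distinct leftmost derivations for the same string.

Ambiguous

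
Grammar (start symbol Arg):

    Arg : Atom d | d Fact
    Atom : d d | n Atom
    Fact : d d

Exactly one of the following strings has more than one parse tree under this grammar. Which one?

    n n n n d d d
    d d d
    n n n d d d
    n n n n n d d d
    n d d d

d d d

n n n n d d d: 1 tree
d d d: 2 trees
n n n d d d: 1 tree
n n n n n d d d: 1 tree
n d d d: 1 tree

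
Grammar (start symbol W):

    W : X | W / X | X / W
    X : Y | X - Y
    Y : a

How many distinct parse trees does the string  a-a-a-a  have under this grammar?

Parse trees for a-a-a-a:
  [W [X [X [X [X [Y a]] - [Y a]] - [Y a]] - [Y a]]]

1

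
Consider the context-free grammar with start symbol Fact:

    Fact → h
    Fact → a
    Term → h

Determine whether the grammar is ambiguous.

(Term is unreachable from Fact, so its rules don't affect L(Fact).) Each reachable nonterminal has at most one production per leading terminal, and all productions are right-linear; the derivation is determined token-by-token.

Unambiguous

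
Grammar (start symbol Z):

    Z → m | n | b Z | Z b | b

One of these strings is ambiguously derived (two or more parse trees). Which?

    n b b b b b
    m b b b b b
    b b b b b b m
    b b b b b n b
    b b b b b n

b b b b b n b

n b b b b b: 1 tree
m b b b b b: 1 tree
b b b b b b m: 1 tree
b b b b b n b: 6 trees
b b b b b n: 1 tree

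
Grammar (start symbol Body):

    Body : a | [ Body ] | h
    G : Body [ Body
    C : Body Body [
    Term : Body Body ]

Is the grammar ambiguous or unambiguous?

Unambiguous

Only Body is reachable from Body; ignoring the rest: L(Body) is { openⁿ atom closeⁿ : n ≥ 0 }. The bracket depth fixes n, and the derivation is forced at every step.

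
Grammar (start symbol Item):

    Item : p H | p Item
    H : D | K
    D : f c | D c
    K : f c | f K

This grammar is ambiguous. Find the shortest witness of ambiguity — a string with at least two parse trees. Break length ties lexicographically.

length 3: p f c has 2 parse trees

Two derivations of p f c:
  Item ⇒ p H ⇒ p D ⇒ p f c
  Item ⇒ p H ⇒ p K ⇒ p f c

p f c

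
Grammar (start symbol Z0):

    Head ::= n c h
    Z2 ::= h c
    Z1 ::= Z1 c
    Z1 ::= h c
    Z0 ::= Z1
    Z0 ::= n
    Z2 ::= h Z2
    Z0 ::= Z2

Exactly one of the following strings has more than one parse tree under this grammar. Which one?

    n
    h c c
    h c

n: 1 tree
h c c: 1 tree
h c: 2 trees

h c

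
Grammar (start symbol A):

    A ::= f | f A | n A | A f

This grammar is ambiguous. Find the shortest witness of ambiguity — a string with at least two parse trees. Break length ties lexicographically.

f f

length 1: no string has ≥2 trees
length 2: f f has 2 parse trees

Two derivations of f f:
  A ⇒ f A ⇒ f f
  A ⇒ A f ⇒ f f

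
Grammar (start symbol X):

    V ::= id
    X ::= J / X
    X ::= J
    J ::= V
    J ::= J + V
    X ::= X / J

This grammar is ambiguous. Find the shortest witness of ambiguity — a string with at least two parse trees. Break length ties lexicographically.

length 1: no string has ≥2 trees
length 3: id / id has 2 parse trees

Two derivations of id / id:
  X ⇒ J / X ⇒ V / X ⇒ id / X ⇒ id / J ⇒ id / V ⇒ id / id
  X ⇒ X / J ⇒ J / J ⇒ V / J ⇒ id / J ⇒ id / V ⇒ id / id

id / id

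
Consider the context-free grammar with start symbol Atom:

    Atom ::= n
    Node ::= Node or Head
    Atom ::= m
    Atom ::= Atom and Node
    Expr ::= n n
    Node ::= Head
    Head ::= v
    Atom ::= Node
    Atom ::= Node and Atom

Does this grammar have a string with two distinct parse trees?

Ambiguous

Witness: v and v

Derivation 1: Atom ⇒ Atom and Node ⇒ Node and Node ⇒ Head and Node ⇒ v and Node ⇒ v and Head ⇒ v and v
Derivation 2: Atom ⇒ Node and Atom ⇒ Head and Atom ⇒ v and Atom ⇒ v and Node ⇒ v and Head ⇒ v and v

Two distinct leftmost derivations for the same string.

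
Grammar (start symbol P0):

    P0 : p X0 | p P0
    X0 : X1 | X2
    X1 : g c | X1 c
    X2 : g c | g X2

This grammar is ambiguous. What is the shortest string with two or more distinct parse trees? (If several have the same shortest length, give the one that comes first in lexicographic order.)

p g c

length 3: p g c has 2 parse trees

Two derivations of p g c:
  P0 ⇒ p X0 ⇒ p X1 ⇒ p g c
  P0 ⇒ p X0 ⇒ p X2 ⇒ p g c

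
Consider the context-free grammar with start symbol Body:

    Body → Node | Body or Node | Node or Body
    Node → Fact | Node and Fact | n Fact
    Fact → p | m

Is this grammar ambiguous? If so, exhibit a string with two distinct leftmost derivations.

Witness: m or m

Derivation 1: Body ⇒ Body or Node ⇒ Node or Node ⇒ Fact or Node ⇒ m or Node ⇒ m or Fact ⇒ m or m
Derivation 2: Body ⇒ Node or Body ⇒ Fact or Body ⇒ m or Body ⇒ m or Node ⇒ m or Fact ⇒ m or m

Two distinct leftmost derivations for the same string.

Ambiguous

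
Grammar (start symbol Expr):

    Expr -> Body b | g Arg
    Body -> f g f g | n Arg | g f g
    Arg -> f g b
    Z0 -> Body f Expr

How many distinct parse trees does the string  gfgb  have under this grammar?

2

Parse trees for gfgb:
  [Expr [Body g f g] b]
  [Expr g [Arg f g b]]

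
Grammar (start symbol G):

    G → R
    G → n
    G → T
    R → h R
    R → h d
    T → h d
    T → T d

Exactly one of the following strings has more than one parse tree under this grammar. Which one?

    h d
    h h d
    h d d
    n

h d: 2 trees
h h d: 1 tree
h d d: 1 tree
n: 1 tree

h d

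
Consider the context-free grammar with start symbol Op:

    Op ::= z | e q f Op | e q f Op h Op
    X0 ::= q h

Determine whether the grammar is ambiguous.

Ambiguous

Witness: e q f e q f z h z

Derivation 1: Op ⇒ e q f Op ⇒ e q f e q f Op h Op ⇒ e q f e q f z h Op ⇒ e q f e q f z h z
Derivation 2: Op ⇒ e q f Op h Op ⇒ e q f e q f Op h Op ⇒ e q f e q f z h Op ⇒ e q f e q f z h z

Two distinct leftmost derivations for the same string.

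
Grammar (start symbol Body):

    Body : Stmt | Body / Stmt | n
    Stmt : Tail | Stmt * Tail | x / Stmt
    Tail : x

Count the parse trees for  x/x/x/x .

Parse trees for x/x/x/x:
  [Body [Stmt x / [Stmt x / [Stmt x / [Stmt [Tail x]]]]]]
  [Body [Body [Stmt [Tail x]]] / [Stmt x / [Stmt x / [Stmt [Tail x]]]]]
  [Body [Body [Stmt x / [Stmt [Tail x]]]] / [Stmt x / [Stmt [Tail x]]]]
  [Body [Body [Body [Stmt [Tail x]]] / [Stmt [Tail x]]] / [Stmt x / [Stmt [Tail x]]]]
  [Body [Body [Stmt x / [Stmt x / [Stmt [Tail x]]]]] / [Stmt [Tail x]]]
  [Body [Body [Body [Stmt [Tail x]]] / [Stmt x / [Stmt [Tail x]]]] / [Stmt [Tail x]]]
  [Body [Body [Body [Stmt x / [Stmt [Tail x]]]] / [Stmt [Tail x]]] / [Stmt [Tail x]]]
  [Body [Body [Body [Body [Stmt [Tail x]]] / [Stmt [Tail x]]] / [Stmt [Tail x]]] / [Stmt [Tail x]]]

8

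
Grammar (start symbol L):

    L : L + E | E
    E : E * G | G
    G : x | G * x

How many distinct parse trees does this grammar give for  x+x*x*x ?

Parse trees for x+x*x*x:
  [L [L [E [G x]]] + [E [E [G x]] * [G [G x] * x]]]
  [L [L [E [G x]]] + [E [E [E [G x]] * [G x]] * [G x]]]
  [L [L [E [G x]]] + [E [E [G [G x] * x]] * [G x]]]
  [L [L [E [G x]]] + [E [G [G [G x] * x] * x]]]

4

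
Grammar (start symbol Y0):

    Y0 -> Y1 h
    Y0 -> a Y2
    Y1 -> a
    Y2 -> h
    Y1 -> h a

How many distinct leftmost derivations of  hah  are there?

Parse trees for hah:
  [Y0 [Y1 h a] h]

1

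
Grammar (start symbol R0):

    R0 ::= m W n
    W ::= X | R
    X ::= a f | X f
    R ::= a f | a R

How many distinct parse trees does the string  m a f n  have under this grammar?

2

Parse trees for m a f n:
  [R0 m [W [X a f]] n]
  [R0 m [W [R a f]] n]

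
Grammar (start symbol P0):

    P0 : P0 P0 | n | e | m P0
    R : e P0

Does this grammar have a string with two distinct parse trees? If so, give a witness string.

Witness: e e e

Derivation 1: P0 ⇒ P0 P0 ⇒ P0 P0 P0 ⇒ e P0 P0 ⇒ e e P0 ⇒ e e e
Derivation 2: P0 ⇒ P0 P0 ⇒ e P0 ⇒ e P0 P0 ⇒ e e P0 ⇒ e e e

Two distinct leftmost derivations for the same string.

Ambiguous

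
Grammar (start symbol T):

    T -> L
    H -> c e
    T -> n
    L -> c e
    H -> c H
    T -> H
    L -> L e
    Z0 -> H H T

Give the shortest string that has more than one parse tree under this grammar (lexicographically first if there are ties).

c e

length 1: no string has ≥2 trees
length 2: c e has 2 parse trees

Two derivations of c e:
  T ⇒ L ⇒ c e
  T ⇒ H ⇒ c e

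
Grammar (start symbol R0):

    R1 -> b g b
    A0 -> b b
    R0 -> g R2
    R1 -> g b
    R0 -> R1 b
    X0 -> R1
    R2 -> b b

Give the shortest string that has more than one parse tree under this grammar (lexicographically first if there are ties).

g b b

length 3: g b b has 2 parse trees

Two derivations of g b b:
  R0 ⇒ g R2 ⇒ g b b
  R0 ⇒ R1 b ⇒ g b b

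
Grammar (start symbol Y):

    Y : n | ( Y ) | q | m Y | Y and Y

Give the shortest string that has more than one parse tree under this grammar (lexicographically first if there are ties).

length 1: no string has ≥2 trees
length 2: no string has ≥2 trees
length 3: no string has ≥2 trees
length 4: m n and n has 2 parse trees

Two derivations of m n and n:
  Y ⇒ m Y ⇒ m Y and Y ⇒ m n and Y ⇒ m n and n
  Y ⇒ Y and Y ⇒ m Y and Y ⇒ m n and Y ⇒ m n and n

m n and n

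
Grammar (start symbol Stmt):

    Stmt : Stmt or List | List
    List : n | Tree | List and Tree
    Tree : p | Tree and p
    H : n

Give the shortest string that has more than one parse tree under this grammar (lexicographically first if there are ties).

length 1: no string has ≥2 trees
length 3: p and p has 2 parse trees

Two derivations of p and p:
  Stmt ⇒ List ⇒ Tree ⇒ Tree and p ⇒ p and p
  Stmt ⇒ List ⇒ List and Tree ⇒ Tree and Tree ⇒ p and Tree ⇒ p and p

p and p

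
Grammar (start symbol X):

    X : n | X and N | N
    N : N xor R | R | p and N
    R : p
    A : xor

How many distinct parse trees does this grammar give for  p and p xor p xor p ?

Parse trees for p and p xor p xor p:
  [X [X [N [R p]]] and [N [N [N [R p]] xor [R p]] xor [R p]]]
  [X [N [N [N p and [N [R p]]] xor [R p]] xor [R p]]]
  [X [N [N p and [N [N [R p]] xor [R p]]] xor [R p]]]
  [X [N p and [N [N [N [R p]] xor [R p]] xor [R p]]]]

4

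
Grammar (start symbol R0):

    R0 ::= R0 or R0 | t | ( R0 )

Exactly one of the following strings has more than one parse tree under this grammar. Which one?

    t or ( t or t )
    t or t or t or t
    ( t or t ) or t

t or t or t or t

t or ( t or t ): 1 tree
t or t or t or t: 5 trees
( t or t ) or t: 1 tree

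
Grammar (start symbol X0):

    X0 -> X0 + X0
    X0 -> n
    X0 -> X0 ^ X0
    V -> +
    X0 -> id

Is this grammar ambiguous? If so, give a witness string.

Witness: id + id + id

Derivation 1: X0 ⇒ X0 + X0 ⇒ X0 + X0 + X0 ⇒ id + X0 + X0 ⇒ id + id + X0 ⇒ id + id + id
Derivation 2: X0 ⇒ X0 + X0 ⇒ id + X0 ⇒ id + X0 + X0 ⇒ id + id + X0 ⇒ id + id + id

Two distinct leftmost derivations for the same string.

Ambiguous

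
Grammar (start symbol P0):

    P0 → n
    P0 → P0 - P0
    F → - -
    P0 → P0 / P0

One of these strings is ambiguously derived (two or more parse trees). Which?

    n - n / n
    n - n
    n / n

n - n / n

n - n / n: 2 trees
n - n: 1 tree
n / n: 1 tree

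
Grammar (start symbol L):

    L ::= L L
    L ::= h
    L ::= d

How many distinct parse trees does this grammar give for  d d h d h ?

14

Parse trees for d d h d h (showing first 6 of 14):
  [L [L d] [L [L d] [L [L h] [L [L d] [L h]]]]]
  [L [L d] [L [L d] [L [L [L h] [L d]] [L h]]]]
  [L [L d] [L [L [L d] [L h]] [L [L d] [L h]]]]
  [L [L d] [L [L [L d] [L [L h] [L d]]] [L h]]]
  [L [L d] [L [L [L [L d] [L h]] [L d]] [L h]]]
  [L [L [L d] [L d]] [L [L h] [L [L d] [L h]]]]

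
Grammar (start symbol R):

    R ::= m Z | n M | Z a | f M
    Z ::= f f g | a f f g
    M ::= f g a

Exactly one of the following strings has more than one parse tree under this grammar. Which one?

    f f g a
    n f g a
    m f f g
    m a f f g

f f g a: 2 trees
n f g a: 1 tree
m f f g: 1 tree
m a f f g: 1 tree

f f g a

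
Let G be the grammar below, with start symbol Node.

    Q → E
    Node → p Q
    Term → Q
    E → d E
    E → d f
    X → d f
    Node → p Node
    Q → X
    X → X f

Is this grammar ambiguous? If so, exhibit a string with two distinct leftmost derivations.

Ambiguous

Witness: p d f

Derivation 1: Node ⇒ p Q ⇒ p E ⇒ p d f
Derivation 2: Node ⇒ p Q ⇒ p X ⇒ p d f

Two distinct leftmost derivations for the same string.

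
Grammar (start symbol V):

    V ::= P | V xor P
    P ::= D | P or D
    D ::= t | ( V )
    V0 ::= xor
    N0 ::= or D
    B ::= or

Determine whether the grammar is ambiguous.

(V0, N0, B are unreachable from V, so their rules don't affect L(V).) V → V xor P | P  ;  P → P or D | D  — a left-associative chain with D at the bottom. Each string factors uniquely by precedence.

Unambiguous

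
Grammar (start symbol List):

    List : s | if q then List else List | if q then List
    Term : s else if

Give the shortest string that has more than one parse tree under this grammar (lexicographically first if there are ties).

if q then if q then s else s

length 1: no string has ≥2 trees
length 4: no string has ≥2 trees
length 6: no string has ≥2 trees
length 7: no string has ≥2 trees
length 9: if q then if q then s else s has 2 parse trees

Two derivations of if q then if q then s else s:
  List ⇒ if q then List else List ⇒ if q then if q then List else List ⇒ if q then if q then s else List ⇒ if q then if q then s else s
  List ⇒ if q then List ⇒ if q then if q then List else List ⇒ if q then if q then s else List ⇒ if q then if q then s else s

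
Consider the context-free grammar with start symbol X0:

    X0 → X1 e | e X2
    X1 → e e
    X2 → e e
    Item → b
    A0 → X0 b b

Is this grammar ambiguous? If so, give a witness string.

Ambiguous

Witness: e e e

Derivation 1: X0 ⇒ X1 e ⇒ e e e
Derivation 2: X0 ⇒ e X2 ⇒ e e e

Two distinct leftmost derivations for the same string.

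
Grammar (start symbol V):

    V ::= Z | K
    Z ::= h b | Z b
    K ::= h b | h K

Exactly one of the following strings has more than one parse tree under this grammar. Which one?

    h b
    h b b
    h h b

h b

h b: 2 trees
h b b: 1 tree
h h b: 1 tree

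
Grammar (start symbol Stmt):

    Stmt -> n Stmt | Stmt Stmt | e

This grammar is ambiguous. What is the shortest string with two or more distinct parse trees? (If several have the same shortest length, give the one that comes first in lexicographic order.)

length 1: no string has ≥2 trees
length 2: no string has ≥2 trees
length 3: e e e has 2 parse trees

Two derivations of e e e:
  Stmt ⇒ Stmt Stmt ⇒ Stmt Stmt Stmt ⇒ e Stmt Stmt ⇒ e e Stmt ⇒ e e e
  Stmt ⇒ Stmt Stmt ⇒ e Stmt ⇒ e Stmt Stmt ⇒ e e Stmt ⇒ e e e

e e e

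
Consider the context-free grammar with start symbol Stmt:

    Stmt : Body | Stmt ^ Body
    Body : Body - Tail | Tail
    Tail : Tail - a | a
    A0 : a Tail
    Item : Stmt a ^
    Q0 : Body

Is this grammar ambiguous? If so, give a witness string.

Ambiguous

Witness: a - a

Derivation 1: Stmt ⇒ Body ⇒ Body - Tail ⇒ Tail - Tail ⇒ a - Tail ⇒ a - a
Derivation 2: Stmt ⇒ Body ⇒ Tail ⇒ Tail - a ⇒ a - a

Two distinct leftmost derivations for the same string.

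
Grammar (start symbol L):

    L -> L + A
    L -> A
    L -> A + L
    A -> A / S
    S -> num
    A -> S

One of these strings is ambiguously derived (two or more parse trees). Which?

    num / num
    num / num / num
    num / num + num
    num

num / num: 1 tree
num / num / num: 1 tree
num / num + num: 2 trees
num: 1 tree

num / num + num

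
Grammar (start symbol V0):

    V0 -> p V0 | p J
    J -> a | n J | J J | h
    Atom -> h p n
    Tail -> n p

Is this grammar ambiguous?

Witness: p a a a

Derivation 1: V0 ⇒ p J ⇒ p J J ⇒ p a J ⇒ p a J J ⇒ p a a J ⇒ p a a a
Derivation 2: V0 ⇒ p J ⇒ p J J ⇒ p J J J ⇒ p a J J ⇒ p a a J ⇒ p a a a

Two distinct leftmost derivations for the same string.

Ambiguous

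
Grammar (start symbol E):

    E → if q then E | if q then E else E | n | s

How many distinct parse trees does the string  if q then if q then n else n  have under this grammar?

2

Parse trees for if q then if q then n else n:
  [E if q then [E if q then [E n] else [E n]]]
  [E if q then [E if q then [E n]] else [E n]]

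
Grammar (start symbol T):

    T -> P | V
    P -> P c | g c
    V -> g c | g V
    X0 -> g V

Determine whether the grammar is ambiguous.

Witness: g c

Derivation 1: T ⇒ P ⇒ g c
Derivation 2: T ⇒ V ⇒ g c

Two distinct leftmost derivations for the same string.

Ambiguous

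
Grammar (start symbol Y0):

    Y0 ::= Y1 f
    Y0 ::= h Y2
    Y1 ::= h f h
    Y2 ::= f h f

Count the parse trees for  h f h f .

2

Parse trees for h f h f:
  [Y0 [Y1 h f h] f]
  [Y0 h [Y2 f h f]]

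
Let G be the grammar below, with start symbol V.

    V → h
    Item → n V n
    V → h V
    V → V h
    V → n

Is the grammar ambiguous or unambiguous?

Ambiguous

Witness: h h

Derivation 1: V ⇒ h V ⇒ h h
Derivation 2: V ⇒ V h ⇒ h h

Two distinct leftmost derivations for the same string.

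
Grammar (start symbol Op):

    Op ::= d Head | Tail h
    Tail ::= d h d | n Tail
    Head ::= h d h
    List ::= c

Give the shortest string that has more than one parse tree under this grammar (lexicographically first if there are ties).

d h d h

length 4: d h d h has 2 parse trees

Two derivations of d h d h:
  Op ⇒ d Head ⇒ d h d h
  Op ⇒ Tail h ⇒ d h d h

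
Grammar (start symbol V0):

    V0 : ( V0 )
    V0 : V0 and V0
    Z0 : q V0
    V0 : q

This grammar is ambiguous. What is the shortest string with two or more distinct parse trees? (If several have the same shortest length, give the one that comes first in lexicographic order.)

length 1: no string has ≥2 trees
length 3: no string has ≥2 trees
length 5: q and q and q has 2 parse trees

Two derivations of q and q and q:
  V0 ⇒ V0 and V0 ⇒ V0 and V0 and V0 ⇒ q and V0 and V0 ⇒ q and q and V0 ⇒ q and q and q
  V0 ⇒ V0 and V0 ⇒ q and V0 ⇒ q and V0 and V0 ⇒ q and q and V0 ⇒ q and q and q

q and q and q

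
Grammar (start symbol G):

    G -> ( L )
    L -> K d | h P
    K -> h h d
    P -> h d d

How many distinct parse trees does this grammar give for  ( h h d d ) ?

Parse trees for ( h h d d ):
  [G ( [L [K h h d] d] )]
  [G ( [L h [P h d d]] )]

2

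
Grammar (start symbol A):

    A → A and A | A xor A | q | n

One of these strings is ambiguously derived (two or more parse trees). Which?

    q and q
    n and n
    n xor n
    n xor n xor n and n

n xor n xor n and n

q and q: 1 tree
n and n: 1 tree
n xor n: 1 tree
n xor n xor n and n: 5 trees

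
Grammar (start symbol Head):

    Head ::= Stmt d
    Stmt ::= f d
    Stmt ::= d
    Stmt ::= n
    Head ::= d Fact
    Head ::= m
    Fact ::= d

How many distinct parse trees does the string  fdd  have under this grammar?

Parse trees for fdd:
  [Head [Stmt f d] d]

1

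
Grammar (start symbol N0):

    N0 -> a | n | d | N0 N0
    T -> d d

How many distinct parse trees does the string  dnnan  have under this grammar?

Parse trees for dnnan (showing first 6 of 14):
  [N0 [N0 d] [N0 [N0 n] [N0 [N0 n] [N0 [N0 a] [N0 n]]]]]
  [N0 [N0 d] [N0 [N0 n] [N0 [N0 [N0 n] [N0 a]] [N0 n]]]]
  [N0 [N0 d] [N0 [N0 [N0 n] [N0 n]] [N0 [N0 a] [N0 n]]]]
  [N0 [N0 d] [N0 [N0 [N0 n] [N0 [N0 n] [N0 a]]] [N0 n]]]
  [N0 [N0 d] [N0 [N0 [N0 [N0 n] [N0 n]] [N0 a]] [N0 n]]]
  [N0 [N0 [N0 d] [N0 n]] [N0 [N0 n] [N0 [N0 a] [N0 n]]]]

14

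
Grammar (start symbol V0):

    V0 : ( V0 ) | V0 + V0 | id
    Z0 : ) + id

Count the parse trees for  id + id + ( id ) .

Parse trees for id + id + ( id ):
  [V0 [V0 id] + [V0 [V0 id] + [V0 ( [V0 id] )]]]
  [V0 [V0 [V0 id] + [V0 id]] + [V0 ( [V0 id] )]]

2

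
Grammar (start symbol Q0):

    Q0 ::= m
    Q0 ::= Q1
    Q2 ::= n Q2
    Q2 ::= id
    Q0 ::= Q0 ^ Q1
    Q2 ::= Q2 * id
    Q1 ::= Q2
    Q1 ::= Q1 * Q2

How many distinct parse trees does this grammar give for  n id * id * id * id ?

Parse trees for n id * id * id * id (showing first 6 of 15):
  [Q0 [Q1 [Q2 n [Q2 [Q2 [Q2 [Q2 id] * id] * id] * id]]]]
  [Q0 [Q1 [Q2 [Q2 n [Q2 [Q2 [Q2 id] * id] * id]] * id]]]
  [Q0 [Q1 [Q2 [Q2 [Q2 n [Q2 [Q2 id] * id]] * id] * id]]]
  [Q0 [Q1 [Q2 [Q2 [Q2 [Q2 n [Q2 id]] * id] * id] * id]]]
  [Q0 [Q1 [Q1 [Q2 n [Q2 id]]] * [Q2 [Q2 [Q2 id] * id] * id]]]
  [Q0 [Q1 [Q1 [Q2 n [Q2 [Q2 id] * id]]] * [Q2 [Q2 id] * id]]]

15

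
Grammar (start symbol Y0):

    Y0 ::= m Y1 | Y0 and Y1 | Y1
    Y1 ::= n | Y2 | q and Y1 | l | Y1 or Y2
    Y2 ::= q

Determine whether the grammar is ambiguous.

Witness: q and l

Derivation 1: Y0 ⇒ Y0 and Y1 ⇒ Y1 and Y1 ⇒ Y2 and Y1 ⇒ q and Y1 ⇒ q and l
Derivation 2: Y0 ⇒ Y1 ⇒ q and Y1 ⇒ q and l

Two distinct leftmost derivations for the same string.

Ambiguous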